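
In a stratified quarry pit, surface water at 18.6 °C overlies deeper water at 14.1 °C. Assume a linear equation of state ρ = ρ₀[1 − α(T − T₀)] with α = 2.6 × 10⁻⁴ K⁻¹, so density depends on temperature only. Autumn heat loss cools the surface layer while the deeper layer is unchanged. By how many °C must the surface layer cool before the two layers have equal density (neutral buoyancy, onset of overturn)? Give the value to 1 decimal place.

4.5 °C

With temperature the only control, equal density requires T_surf′ = T_deep.
T_surf′ = 14.1 °C.
Cooling required: 18.6 − 14.1 = 4.5 °C.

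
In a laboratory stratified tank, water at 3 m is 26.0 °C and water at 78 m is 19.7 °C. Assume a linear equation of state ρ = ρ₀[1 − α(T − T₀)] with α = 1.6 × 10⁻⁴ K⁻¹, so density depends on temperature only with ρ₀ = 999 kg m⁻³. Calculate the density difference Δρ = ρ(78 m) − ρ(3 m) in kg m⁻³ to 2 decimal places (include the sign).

ΔT = -6.3 K, Δρ/ρ₀ = −αΔT = 1.008 × 10⁻³.
Δρ = 999 × (1.008 × 10⁻³) = +1.01 kg m⁻³.
Positive Δρ: denser below, stable.

+1.01 kg m⁻³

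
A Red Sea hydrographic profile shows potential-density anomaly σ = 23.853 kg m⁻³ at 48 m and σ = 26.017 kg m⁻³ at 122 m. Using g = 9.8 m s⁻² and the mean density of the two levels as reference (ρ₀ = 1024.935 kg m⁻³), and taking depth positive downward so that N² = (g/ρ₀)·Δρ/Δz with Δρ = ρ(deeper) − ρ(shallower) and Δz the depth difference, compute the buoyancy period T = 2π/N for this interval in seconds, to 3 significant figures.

376 s

Δρ = 1026.017 − 1023.853 = 2.164 kg m⁻³ over Δz = 122 − 48 = 74 m.
N² = (9.8/1024.935) × (2.164/74) = 2.7961 × 10⁻⁴ s⁻².
N = √(2.7961 × 10⁻⁴) = 0.016722 rad s⁻¹, so T = 2π/N = 375.74 s ≈ 376 s.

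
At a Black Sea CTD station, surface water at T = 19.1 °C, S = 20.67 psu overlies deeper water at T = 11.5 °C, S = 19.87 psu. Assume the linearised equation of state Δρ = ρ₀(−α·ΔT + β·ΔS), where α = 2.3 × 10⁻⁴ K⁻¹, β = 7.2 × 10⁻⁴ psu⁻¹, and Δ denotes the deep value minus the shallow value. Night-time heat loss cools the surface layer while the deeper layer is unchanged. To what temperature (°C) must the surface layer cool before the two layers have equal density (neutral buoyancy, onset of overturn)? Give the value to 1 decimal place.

Neutral buoyancy requires Δρ = 0, i.e. −α(T_deep − T_surf′) + β(S_deep − S_surf) = 0.
T_surf′ = T_deep − (β/α)·ΔS = 11.5 − (7.2 × 10⁻⁴/2.3 × 10⁻⁴)·(-0.80) = 14.004 °C.
Cooling required: 19.1 − (14.004) = 5.096 °C.

14.0 °C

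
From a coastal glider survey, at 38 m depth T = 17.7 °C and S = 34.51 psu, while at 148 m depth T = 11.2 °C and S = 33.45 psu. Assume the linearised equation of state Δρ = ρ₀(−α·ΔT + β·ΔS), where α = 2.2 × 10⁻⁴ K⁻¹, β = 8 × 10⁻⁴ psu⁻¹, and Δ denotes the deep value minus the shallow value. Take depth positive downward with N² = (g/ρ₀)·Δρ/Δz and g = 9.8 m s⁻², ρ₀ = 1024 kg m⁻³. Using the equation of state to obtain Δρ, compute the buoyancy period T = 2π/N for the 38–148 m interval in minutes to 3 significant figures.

ΔT = -6.5 K, ΔS = -1.06 psu (deep − shallow).
Δρ/ρ₀ = −αΔT + βΔS = 1.43 × 10⁻³ − 8.48 × 10⁻⁴ = 5.82 × 10⁻⁴, so Δρ ≈ 0.5960 kg m⁻³.
N² = (g/ρ₀)·Δρ/Δz = g·(Δρ/ρ₀)/Δz = 9.8 × 5.82 × 10⁻⁴ / 110 = 5.1851 × 10⁻⁵ s⁻².
N = √(5.1851 × 10⁻⁵) = 7.2008 × 10⁻³ rad s⁻¹ → T = 2π/N = 872.57 s = 14.543 min ≈ 14.5 min.

14.5 min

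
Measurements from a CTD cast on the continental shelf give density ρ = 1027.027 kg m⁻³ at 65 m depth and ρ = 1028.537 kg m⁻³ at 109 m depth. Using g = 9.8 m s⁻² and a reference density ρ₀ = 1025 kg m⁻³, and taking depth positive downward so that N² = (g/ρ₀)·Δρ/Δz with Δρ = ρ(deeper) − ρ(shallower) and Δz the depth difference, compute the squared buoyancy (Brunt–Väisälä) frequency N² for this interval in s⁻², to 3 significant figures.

3.28 × 10⁻⁴ s⁻²

Δρ = 1028.537 − 1027.027 = 1.510 kg m⁻³ over Δz = 109 − 65 = 44 m.
N² = (9.8/1025) × (1.510/44) = 3.2812 × 10⁻⁴ s⁻² ≈ 3.28 × 10⁻⁴ s⁻².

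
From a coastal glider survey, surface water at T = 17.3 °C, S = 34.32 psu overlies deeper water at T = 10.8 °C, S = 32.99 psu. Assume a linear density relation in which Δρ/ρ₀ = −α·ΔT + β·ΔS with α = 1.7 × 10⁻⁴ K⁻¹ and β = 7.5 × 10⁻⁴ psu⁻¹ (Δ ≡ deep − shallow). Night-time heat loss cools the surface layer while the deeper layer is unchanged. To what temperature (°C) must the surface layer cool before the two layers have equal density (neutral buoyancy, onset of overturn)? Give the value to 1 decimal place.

16.7 °C

Neutral buoyancy requires Δρ = 0, i.e. −α(T_deep − T_surf′) + β(S_deep − S_surf) = 0.
T_surf′ = T_deep − (β/α)·ΔS = 10.8 − (7.5 × 10⁻⁴/1.7 × 10⁻⁴)·(-1.33) = 16.668 °C.
Cooling required: 17.3 − (16.668) = 0.632 °C.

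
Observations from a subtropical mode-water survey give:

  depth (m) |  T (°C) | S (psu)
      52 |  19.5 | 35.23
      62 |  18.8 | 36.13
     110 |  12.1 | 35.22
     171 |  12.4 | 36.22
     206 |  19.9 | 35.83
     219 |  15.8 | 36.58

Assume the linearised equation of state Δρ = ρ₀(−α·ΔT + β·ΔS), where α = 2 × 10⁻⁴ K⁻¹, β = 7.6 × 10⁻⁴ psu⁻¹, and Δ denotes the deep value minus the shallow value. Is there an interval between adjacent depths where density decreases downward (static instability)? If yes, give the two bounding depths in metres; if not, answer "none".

171–206 m

Evaluate Δρ/ρ₀ = −αΔT + βΔS across each adjacent pair:
  52–62 m: −αΔT+βΔS = −(2 × 10⁻⁴)(-0.7)+(7.6 × 10⁻⁴)(+0.90) = 8.2 × 10⁻⁴ → stable
  62–110 m: −αΔT+βΔS = −(2 × 10⁻⁴)(-6.7)+(7.6 × 10⁻⁴)(-0.91) = 6.5 × 10⁻⁴ → stable
  110–171 m: −αΔT+βΔS = −(2 × 10⁻⁴)(+0.3)+(7.6 × 10⁻⁴)(+1.00) = 7.0 × 10⁻⁴ → stable
  171–206 m: −αΔT+βΔS = −(2 × 10⁻⁴)(+7.5)+(7.6 × 10⁻⁴)(-0.39) = -1.8 × 10⁻³ → UNSTABLE
  206–219 m: −αΔT+βΔS = −(2 × 10⁻⁴)(-4.1)+(7.6 × 10⁻⁴)(+0.75) = 1.4 × 10⁻³ → stable
The 171–206 m interval has Δρ < 0: lighter water underlies denser water.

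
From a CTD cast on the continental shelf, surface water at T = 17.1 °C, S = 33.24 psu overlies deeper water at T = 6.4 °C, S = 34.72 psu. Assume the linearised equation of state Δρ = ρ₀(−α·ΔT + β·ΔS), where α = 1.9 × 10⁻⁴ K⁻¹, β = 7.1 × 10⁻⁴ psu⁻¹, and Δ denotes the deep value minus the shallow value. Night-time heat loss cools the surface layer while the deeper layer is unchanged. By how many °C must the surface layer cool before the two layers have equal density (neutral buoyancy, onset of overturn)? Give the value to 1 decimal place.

Neutral buoyancy requires Δρ = 0, i.e. −α(T_deep − T_surf′) + β(S_deep − S_surf) = 0.
T_surf′ = T_deep − (β/α)·ΔS = 6.4 − (7.1 × 10⁻⁴/1.9 × 10⁻⁴)·(+1.48) = 0.869 °C.
Cooling required: 17.1 − (0.869) = 16.231 °C.

16.2 °C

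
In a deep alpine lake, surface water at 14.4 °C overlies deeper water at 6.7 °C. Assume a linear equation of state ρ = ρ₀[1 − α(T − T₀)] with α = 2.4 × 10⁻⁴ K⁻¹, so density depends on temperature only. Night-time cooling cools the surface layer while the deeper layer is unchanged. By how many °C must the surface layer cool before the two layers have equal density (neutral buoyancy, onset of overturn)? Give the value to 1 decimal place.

With temperature the only control, equal density requires T_surf′ = T_deep.
T_surf′ = 6.7 °C.
Cooling required: 14.4 − 6.7 = 7.7 °C.

7.7 °C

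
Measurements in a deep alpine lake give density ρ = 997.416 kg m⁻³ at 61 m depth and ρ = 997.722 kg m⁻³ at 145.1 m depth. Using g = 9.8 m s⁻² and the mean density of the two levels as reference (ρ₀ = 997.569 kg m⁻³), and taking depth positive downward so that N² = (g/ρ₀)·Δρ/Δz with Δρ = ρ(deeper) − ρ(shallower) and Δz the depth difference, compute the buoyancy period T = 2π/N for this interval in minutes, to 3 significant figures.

Δρ = 997.722 − 997.416 = 0.306 kg m⁻³ over Δz = 145.1 − 61 = 84.1 m.
N² = (9.8/997.569) × (0.306/84.1) = 3.5744 × 10⁻⁵ s⁻².
N = √(3.5744 × 10⁻⁵) = 5.9786 × 10⁻³ rad s⁻¹, so T = 2π/N = 1.0509 × 10³ s = 17.515 min ≈ 17.5 min.

17.5 min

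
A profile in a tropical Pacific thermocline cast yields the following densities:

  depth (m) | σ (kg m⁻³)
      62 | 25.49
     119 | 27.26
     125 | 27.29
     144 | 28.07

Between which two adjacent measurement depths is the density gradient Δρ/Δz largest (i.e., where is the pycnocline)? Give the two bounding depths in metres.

Compute the density gradient over each adjacent pair:
  62–119 m: Δρ/Δz = 1.77/57 = 0.031 kg m⁻⁴
  119–125 m: Δρ/Δz = 0.03/6 = 5.0 × 10⁻³ kg m⁻⁴
  125–144 m: Δρ/Δz = 0.78/19 = 0.041 kg m⁻⁴
The largest gradient is in the 125–144 m interval — the pycnocline.

125–144 m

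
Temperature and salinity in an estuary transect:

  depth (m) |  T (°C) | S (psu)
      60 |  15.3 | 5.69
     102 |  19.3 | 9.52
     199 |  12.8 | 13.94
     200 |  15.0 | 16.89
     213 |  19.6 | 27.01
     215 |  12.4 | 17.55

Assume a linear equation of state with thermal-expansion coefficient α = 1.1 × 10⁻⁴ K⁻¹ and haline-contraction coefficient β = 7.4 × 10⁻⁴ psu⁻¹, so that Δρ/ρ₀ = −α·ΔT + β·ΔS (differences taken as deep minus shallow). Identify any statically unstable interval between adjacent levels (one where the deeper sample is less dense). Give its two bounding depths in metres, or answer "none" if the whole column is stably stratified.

Evaluate Δρ/ρ₀ = −αΔT + βΔS across each adjacent pair:
  60–102 m: −αΔT+βΔS = −(1.1 × 10⁻⁴)(+4.0)+(7.4 × 10⁻⁴)(+3.83) = 2.4 × 10⁻³ → stable
  102–199 m: −αΔT+βΔS = −(1.1 × 10⁻⁴)(-6.5)+(7.4 × 10⁻⁴)(+4.42) = 4.0 × 10⁻³ → stable
  199–200 m: −αΔT+βΔS = −(1.1 × 10⁻⁴)(+2.2)+(7.4 × 10⁻⁴)(+2.95) = 1.9 × 10⁻³ → stable
  200–213 m: −αΔT+βΔS = −(1.1 × 10⁻⁴)(+4.6)+(7.4 × 10⁻⁴)(+10.12) = 7.0 × 10⁻³ → stable
  213–215 m: −αΔT+βΔS = −(1.1 × 10⁻⁴)(-7.2)+(7.4 × 10⁻⁴)(-9.46) = -6.2 × 10⁻³ → UNSTABLE
The 213–215 m interval has Δρ < 0: lighter water underlies denser water.

213–215 m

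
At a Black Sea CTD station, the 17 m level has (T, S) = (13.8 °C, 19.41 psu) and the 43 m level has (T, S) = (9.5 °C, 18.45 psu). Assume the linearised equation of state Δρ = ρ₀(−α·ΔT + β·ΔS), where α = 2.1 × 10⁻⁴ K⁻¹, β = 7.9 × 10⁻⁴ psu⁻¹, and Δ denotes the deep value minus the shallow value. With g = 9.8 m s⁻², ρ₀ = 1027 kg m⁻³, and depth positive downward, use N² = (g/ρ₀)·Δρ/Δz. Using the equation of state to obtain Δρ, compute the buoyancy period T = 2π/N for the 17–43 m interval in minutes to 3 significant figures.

14.2 min

ΔT = -4.3 K, ΔS = -0.96 psu (deep − shallow).
Δρ/ρ₀ = −αΔT + βΔS = 9.03 × 10⁻⁴ − 7.584 × 10⁻⁴ = 1.446 × 10⁻⁴, so Δρ ≈ 0.1485 kg m⁻³.
N² = (g/ρ₀)·Δρ/Δz = g·(Δρ/ρ₀)/Δz = 9.8 × 1.446 × 10⁻⁴ / 26 = 5.4503 × 10⁻⁵ s⁻².
N = √(5.4503 × 10⁻⁵) = 7.3826 × 10⁻³ rad s⁻¹ → T = 2π/N = 851.08 s = 14.185 min ≈ 14.2 min.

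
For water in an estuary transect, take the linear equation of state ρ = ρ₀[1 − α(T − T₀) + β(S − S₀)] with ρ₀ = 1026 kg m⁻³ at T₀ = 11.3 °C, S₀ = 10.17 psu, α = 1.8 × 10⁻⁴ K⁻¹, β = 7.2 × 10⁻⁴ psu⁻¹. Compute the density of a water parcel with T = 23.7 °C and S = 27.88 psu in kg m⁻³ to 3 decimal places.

T − T₀ = +12.4 K, S − S₀ = +17.71 psu.
Bracket = 1 − α·(+12.4) + β·(+17.71) = 1 + (0.0105192) = 1.0105192.
ρ = 1026 × 1.0105192 = 1036.793 kg m⁻³.

1036.793 kg m⁻³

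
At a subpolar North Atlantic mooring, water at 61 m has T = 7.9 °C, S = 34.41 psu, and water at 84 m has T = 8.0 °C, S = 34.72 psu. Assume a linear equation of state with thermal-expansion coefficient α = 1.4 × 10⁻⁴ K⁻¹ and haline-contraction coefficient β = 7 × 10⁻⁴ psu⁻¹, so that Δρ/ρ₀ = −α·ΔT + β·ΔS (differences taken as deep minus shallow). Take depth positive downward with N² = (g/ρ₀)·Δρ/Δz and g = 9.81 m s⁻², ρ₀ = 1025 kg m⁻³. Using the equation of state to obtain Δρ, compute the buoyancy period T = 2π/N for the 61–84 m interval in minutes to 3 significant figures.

ΔT = +0.1 K, ΔS = +0.31 psu (deep − shallow).
Δρ/ρ₀ = −αΔT + βΔS = -1.40 × 10⁻⁵ + 2.17 × 10⁻⁴ = 2.03 × 10⁻⁴, so Δρ ≈ 0.2081 kg m⁻³.
N² = (g/ρ₀)·Δρ/Δz = g·(Δρ/ρ₀)/Δz = 9.81 × 2.03 × 10⁻⁴ / 23 = 8.6584 × 10⁻⁵ s⁻².
N = √(8.6584 × 10⁻⁵) = 9.3051 × 10⁻³ rad s⁻¹ → T = 2π/N = 675.24 s = 11.254 min ≈ 11.3 min.

11.3 min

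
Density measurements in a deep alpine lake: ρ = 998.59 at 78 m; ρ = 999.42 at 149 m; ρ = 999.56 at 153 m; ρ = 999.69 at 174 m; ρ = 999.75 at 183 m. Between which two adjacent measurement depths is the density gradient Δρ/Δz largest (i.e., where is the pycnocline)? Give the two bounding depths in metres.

149–153 m

Compute the density gradient over each adjacent pair:
  78–149 m: Δρ/Δz = 0.83/71 = 0.012 kg m⁻⁴
  149–153 m: Δρ/Δz = 0.14/4 = 0.035 kg m⁻⁴
  153–174 m: Δρ/Δz = 0.13/21 = 6.2 × 10⁻³ kg m⁻⁴
  174–183 m: Δρ/Δz = 0.06/9 = 6.7 × 10⁻³ kg m⁻⁴
The largest gradient is in the 149–153 m interval — the pycnocline.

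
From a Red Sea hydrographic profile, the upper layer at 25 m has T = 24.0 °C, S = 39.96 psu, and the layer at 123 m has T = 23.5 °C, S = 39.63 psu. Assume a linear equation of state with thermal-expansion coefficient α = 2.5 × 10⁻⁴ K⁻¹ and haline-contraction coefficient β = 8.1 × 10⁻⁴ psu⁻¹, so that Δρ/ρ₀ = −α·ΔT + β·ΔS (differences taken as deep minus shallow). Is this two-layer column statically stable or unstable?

unstable

ΔT = 23.5 − 24.0 = -0.5 K and ΔS = 39.63 − 39.96 = -0.33 psu (deep − shallow).
−αΔT = 1.25 × 10⁻⁴; βΔS = -2.673 × 10⁻⁴; sum Δρ/ρ₀ = -1.423 × 10⁻⁴.
Δρ/ρ₀ < 0, so Δρ < 0: deeper water is lighter → statically unstable; the column would overturn.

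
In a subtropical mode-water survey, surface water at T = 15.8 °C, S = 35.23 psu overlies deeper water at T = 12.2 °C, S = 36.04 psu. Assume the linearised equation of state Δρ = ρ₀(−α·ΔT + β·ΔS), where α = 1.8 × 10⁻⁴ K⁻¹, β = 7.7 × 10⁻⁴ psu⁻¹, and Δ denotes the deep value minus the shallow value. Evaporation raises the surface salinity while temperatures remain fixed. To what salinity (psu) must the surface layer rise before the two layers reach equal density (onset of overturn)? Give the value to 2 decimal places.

36.88 psu

Neutral buoyancy requires −α(T_deep − T_surf) + β(S_deep − S_surf′) = 0.
S_surf′ = S_deep − (α/β)·ΔT = 36.04 − (1.8 × 10⁻⁴/7.7 × 10⁻⁴)·(-3.6) = 36.8816 psu.
Increase required: 36.8816 − 35.23 = 1.6516 psu.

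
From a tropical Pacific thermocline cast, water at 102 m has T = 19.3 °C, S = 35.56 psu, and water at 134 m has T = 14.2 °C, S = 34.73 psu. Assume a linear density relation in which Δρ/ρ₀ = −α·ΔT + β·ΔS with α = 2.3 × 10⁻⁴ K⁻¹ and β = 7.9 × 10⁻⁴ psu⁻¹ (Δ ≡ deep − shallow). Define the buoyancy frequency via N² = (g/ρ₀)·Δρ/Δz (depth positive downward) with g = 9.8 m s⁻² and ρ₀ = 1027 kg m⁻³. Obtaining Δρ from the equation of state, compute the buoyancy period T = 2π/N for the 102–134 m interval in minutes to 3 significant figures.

ΔT = -5.1 K, ΔS = -0.83 psu (deep − shallow).
Δρ/ρ₀ = −αΔT + βΔS = 1.173 × 10⁻³ − 6.557 × 10⁻⁴ = 5.173 × 10⁻⁴, so Δρ ≈ 0.5313 kg m⁻³.
N² = (g/ρ₀)·Δρ/Δz = g·(Δρ/ρ₀)/Δz = 9.8 × 5.173 × 10⁻⁴ / 32 = 1.5842 × 10⁻⁴ s⁻².
N = √(1.5842 × 10⁻⁴) = 0.012587 rad s⁻¹ → T = 2π/N = 499.18 s = 8.3197 min ≈ 8.32 min.

8.32 min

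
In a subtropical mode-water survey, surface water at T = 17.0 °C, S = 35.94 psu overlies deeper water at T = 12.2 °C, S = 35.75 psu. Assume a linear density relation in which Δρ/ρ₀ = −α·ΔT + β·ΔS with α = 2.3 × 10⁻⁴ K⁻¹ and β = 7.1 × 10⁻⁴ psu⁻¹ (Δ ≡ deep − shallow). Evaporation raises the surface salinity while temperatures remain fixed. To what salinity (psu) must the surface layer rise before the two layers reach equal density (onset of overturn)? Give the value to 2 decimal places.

Neutral buoyancy requires −α(T_deep − T_surf) + β(S_deep − S_surf′) = 0.
S_surf′ = S_deep − (α/β)·ΔT = 35.75 − (2.3 × 10⁻⁴/7.1 × 10⁻⁴)·(-4.8) = 37.3049 psu.
Increase required: 37.3049 − 35.94 = 1.3649 psu.

37.30 psu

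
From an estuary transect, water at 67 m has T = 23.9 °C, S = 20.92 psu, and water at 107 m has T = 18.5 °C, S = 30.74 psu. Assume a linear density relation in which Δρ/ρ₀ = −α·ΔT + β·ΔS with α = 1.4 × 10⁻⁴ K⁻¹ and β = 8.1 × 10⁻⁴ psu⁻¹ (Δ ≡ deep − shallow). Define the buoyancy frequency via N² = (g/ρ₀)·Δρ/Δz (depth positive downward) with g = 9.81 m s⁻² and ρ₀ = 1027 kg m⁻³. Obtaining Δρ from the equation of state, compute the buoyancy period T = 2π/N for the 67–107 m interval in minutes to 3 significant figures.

2.27 min

ΔT = -5.4 K, ΔS = +9.82 psu (deep − shallow).
Δρ/ρ₀ = −αΔT + βΔS = 7.56 × 10⁻⁴ + 7.9542 × 10⁻³ = 8.7102 × 10⁻³, so Δρ ≈ 8.945 kg m⁻³.
N² = (g/ρ₀)·Δρ/Δz = g·(Δρ/ρ₀)/Δz = 9.81 × 8.7102 × 10⁻³ / 40 = 2.1362 × 10⁻³ s⁻².
N = √(2.1362 × 10⁻³) = 0.046219 rad s⁻¹ → T = 2π/N = 135.94 s = 2.2657 min ≈ 2.27 min.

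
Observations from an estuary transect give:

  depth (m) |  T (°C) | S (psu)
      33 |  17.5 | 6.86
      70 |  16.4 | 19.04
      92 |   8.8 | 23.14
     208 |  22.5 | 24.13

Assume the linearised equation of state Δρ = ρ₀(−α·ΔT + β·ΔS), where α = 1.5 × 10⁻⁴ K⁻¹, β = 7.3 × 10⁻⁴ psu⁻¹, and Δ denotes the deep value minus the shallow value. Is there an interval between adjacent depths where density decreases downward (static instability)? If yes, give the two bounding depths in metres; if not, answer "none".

92–208 m

Evaluate Δρ/ρ₀ = −αΔT + βΔS across each adjacent pair:
  33–70 m: −αΔT+βΔS = −(1.5 × 10⁻⁴)(-1.1)+(7.3 × 10⁻⁴)(+12.18) = 9.1 × 10⁻³ → stable
  70–92 m: −αΔT+βΔS = −(1.5 × 10⁻⁴)(-7.6)+(7.3 × 10⁻⁴)(+4.10) = 4.1 × 10⁻³ → stable
  92–208 m: −αΔT+βΔS = −(1.5 × 10⁻⁴)(+13.7)+(7.3 × 10⁻⁴)(+0.99) = -1.3 × 10⁻³ → UNSTABLE
The 92–208 m interval has Δρ < 0: lighter water underlies denser water.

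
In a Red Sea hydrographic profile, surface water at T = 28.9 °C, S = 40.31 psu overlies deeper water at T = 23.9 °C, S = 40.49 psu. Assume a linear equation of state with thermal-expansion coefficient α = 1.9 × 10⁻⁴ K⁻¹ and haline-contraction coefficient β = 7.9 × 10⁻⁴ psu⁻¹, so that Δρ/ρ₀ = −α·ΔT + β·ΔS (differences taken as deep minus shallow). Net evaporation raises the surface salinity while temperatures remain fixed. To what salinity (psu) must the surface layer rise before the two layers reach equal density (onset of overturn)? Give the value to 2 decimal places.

41.69 psu

Neutral buoyancy requires −α(T_deep − T_surf) + β(S_deep − S_surf′) = 0.
S_surf′ = S_deep − (α/β)·ΔT = 40.49 − (1.9 × 10⁻⁴/7.9 × 10⁻⁴)·(-5.0) = 41.6925 psu.
Increase required: 41.6925 − 40.31 = 1.3825 psu.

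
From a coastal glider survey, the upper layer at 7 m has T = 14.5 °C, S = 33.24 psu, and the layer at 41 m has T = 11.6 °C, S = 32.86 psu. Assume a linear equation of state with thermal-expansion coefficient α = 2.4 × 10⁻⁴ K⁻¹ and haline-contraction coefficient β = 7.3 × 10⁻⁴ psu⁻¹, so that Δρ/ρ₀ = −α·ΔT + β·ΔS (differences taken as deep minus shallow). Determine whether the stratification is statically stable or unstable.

stable

ΔT = 11.6 − 14.5 = -2.9 K and ΔS = 32.86 − 33.24 = -0.38 psu (deep − shallow).
−αΔT = 6.96 × 10⁻⁴; βΔS = -2.774 × 10⁻⁴; sum Δρ/ρ₀ = 4.186 × 10⁻⁴.
Δρ/ρ₀ > 0, so Δρ > 0: deeper water is denser → statically stable.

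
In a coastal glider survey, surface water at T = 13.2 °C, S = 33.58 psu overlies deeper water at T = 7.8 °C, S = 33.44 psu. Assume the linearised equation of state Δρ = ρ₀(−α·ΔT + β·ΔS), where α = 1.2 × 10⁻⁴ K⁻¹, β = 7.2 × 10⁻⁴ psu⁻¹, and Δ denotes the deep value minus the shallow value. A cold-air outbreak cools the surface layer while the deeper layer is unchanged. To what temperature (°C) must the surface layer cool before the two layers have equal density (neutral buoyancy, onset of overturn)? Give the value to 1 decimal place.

Neutral buoyancy requires Δρ = 0, i.e. −α(T_deep − T_surf′) + β(S_deep − S_surf) = 0.
T_surf′ = T_deep − (β/α)·ΔS = 7.8 − (7.2 × 10⁻⁴/1.2 × 10⁻⁴)·(-0.14) = 8.640 °C.
Cooling required: 13.2 − (8.640) = 4.560 °C.

8.6 °C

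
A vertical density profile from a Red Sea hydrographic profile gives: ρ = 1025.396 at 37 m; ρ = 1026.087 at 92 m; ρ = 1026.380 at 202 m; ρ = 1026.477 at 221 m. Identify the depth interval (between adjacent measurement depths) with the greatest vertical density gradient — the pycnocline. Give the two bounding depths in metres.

Compute the density gradient over each adjacent pair:
  37–92 m: Δρ/Δz = 0.691/55 = 0.013 kg m⁻⁴
  92–202 m: Δρ/Δz = 0.293/110 = 2.7 × 10⁻³ kg m⁻⁴
  202–221 m: Δρ/Δz = 0.097/19 = 5.1 × 10⁻³ kg m⁻⁴
The largest gradient is in the 37–92 m interval — the pycnocline.

37–92 m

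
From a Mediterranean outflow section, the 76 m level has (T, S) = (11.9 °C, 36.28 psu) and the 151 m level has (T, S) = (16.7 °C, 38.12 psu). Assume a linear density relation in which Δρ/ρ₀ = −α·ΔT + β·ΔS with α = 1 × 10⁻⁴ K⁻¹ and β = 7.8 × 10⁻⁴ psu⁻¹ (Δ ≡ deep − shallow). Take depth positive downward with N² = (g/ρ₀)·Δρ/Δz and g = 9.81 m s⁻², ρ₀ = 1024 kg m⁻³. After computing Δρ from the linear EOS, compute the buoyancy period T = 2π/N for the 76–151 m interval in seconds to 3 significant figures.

ΔT = +4.8 K, ΔS = +1.84 psu (deep − shallow).
Δρ/ρ₀ = −αΔT + βΔS = -4.80 × 10⁻⁴ + 1.4352 × 10⁻³ = 9.552 × 10⁻⁴, so Δρ ≈ 0.9781 kg m⁻³.
N² = (g/ρ₀)·Δρ/Δz = g·(Δρ/ρ₀)/Δz = 9.81 × 9.552 × 10⁻⁴ / 75 = 1.2494 × 10⁻⁴ s⁻².
N = √(1.2494 × 10⁻⁴) = 0.011178 rad s⁻¹ → T = 2π/N = 562.10 s ≈ 562 s.

562 s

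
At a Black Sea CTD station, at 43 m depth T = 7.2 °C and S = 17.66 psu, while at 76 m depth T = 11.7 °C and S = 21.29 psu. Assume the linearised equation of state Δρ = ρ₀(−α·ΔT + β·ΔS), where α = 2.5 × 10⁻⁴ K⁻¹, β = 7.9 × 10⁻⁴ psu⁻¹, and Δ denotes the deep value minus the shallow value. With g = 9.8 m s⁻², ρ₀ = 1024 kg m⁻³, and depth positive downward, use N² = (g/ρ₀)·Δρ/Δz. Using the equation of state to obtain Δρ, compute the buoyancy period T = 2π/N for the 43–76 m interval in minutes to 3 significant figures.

ΔT = +4.5 K, ΔS = +3.63 psu (deep − shallow).
Δρ/ρ₀ = −αΔT + βΔS = -1.125 × 10⁻³ + 2.8677 × 10⁻³ = 1.7427 × 10⁻³, so Δρ ≈ 1.785 kg m⁻³.
N² = (g/ρ₀)·Δρ/Δz = g·(Δρ/ρ₀)/Δz = 9.8 × 1.7427 × 10⁻³ / 33 = 5.1753 × 10⁻⁴ s⁻².
N = √(5.1753 × 10⁻⁴) = 0.022749 rad s⁻¹ → T = 2π/N = 276.20 s = 4.6033 min ≈ 4.60 min.

4.60 min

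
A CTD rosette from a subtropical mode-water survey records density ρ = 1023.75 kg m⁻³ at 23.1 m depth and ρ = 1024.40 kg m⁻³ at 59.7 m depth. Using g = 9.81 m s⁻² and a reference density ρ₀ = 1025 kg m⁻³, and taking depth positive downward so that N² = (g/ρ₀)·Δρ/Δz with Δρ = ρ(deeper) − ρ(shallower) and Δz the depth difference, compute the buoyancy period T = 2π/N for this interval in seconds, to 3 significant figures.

482 s

Δρ = 1024.40 − 1023.75 = 0.65 kg m⁻³ over Δz = 59.7 − 23.1 = 36.6 m.
N² = (9.81/1025) × (0.65/36.6) = 1.6997 × 10⁻⁴ s⁻².
N = √(1.6997 × 10⁻⁴) = 0.013037 rad s⁻¹, so T = 2π/N = 481.95 s ≈ 482 s.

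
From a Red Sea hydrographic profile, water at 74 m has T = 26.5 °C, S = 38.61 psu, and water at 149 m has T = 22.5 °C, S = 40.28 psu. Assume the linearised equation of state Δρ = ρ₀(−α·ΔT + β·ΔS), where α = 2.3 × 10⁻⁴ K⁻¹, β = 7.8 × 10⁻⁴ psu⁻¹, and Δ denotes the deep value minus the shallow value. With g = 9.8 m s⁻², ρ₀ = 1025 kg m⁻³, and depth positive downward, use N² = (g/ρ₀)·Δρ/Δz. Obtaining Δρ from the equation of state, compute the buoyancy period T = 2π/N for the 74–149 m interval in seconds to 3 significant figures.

ΔT = -4.0 K, ΔS = +1.67 psu (deep − shallow).
Δρ/ρ₀ = −αΔT + βΔS = 9.20 × 10⁻⁴ + 1.3026 × 10⁻³ = 2.2226 × 10⁻³, so Δρ ≈ 2.278 kg m⁻³.
N² = (g/ρ₀)·Δρ/Δz = g·(Δρ/ρ₀)/Δz = 9.8 × 2.2226 × 10⁻³ / 75 = 2.9042 × 10⁻⁴ s⁻².
N = √(2.9042 × 10⁻⁴) = 0.017042 rad s⁻¹ → T = 2π/N = 368.69 s ≈ 369 s.

369 s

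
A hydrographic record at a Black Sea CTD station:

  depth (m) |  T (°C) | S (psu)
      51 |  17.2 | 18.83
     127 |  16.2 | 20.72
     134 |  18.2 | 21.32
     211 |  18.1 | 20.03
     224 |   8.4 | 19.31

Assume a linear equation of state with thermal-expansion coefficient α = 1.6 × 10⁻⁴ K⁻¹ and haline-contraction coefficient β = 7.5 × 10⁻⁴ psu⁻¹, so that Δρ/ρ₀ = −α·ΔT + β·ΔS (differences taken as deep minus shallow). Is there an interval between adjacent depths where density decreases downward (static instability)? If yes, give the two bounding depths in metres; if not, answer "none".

Evaluate Δρ/ρ₀ = −αΔT + βΔS across each adjacent pair:
  51–127 m: −αΔT+βΔS = −(1.6 × 10⁻⁴)(-1.0)+(7.5 × 10⁻⁴)(+1.89) = 1.6 × 10⁻³ → stable
  127–134 m: −αΔT+βΔS = −(1.6 × 10⁻⁴)(+2.0)+(7.5 × 10⁻⁴)(+0.60) = 1.3 × 10⁻⁴ → stable
  134–211 m: −αΔT+βΔS = −(1.6 × 10⁻⁴)(-0.1)+(7.5 × 10⁻⁴)(-1.29) = -9.5 × 10⁻⁴ → UNSTABLE
  211–224 m: −αΔT+βΔS = −(1.6 × 10⁻⁴)(-9.7)+(7.5 × 10⁻⁴)(-0.72) = 1.0 × 10⁻³ → stable
The 134–211 m interval has Δρ < 0: lighter water underlies denser water.

134–211 m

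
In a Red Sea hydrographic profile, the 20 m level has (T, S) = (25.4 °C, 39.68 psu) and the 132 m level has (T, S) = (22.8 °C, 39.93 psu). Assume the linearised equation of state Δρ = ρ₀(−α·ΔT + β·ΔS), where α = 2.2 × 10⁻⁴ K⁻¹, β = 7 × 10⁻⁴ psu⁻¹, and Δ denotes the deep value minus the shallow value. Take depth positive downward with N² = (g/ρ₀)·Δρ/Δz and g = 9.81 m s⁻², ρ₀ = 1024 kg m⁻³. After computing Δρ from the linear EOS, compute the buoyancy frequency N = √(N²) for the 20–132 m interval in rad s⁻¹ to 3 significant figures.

8.09 × 10⁻³ rad s⁻¹

ΔT = -2.6 K, ΔS = +0.25 psu (deep − shallow).
Δρ/ρ₀ = −αΔT + βΔS = 5.72 × 10⁻⁴ + 1.75 × 10⁻⁴ = 7.47 × 10⁻⁴, so Δρ ≈ 0.7649 kg m⁻³.
N² = (g/ρ₀)·Δρ/Δz = g·(Δρ/ρ₀)/Δz = 9.81 × 7.47 × 10⁻⁴ / 112 = 6.5429 × 10⁻⁵ s⁻².
N = √(6.5429 × 10⁻⁵) = 8.0888 × 10⁻³ rad s⁻¹ ≈ 8.09 × 10⁻³ rad s⁻¹.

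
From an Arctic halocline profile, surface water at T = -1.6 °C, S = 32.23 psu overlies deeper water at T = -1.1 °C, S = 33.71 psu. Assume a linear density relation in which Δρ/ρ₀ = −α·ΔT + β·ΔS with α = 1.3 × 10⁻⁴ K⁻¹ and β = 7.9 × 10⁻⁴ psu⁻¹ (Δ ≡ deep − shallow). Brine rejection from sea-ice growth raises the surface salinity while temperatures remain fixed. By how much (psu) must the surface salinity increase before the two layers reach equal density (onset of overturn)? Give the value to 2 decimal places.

Neutral buoyancy requires −α(T_deep − T_surf) + β(S_deep − S_surf′) = 0.
S_surf′ = S_deep − (α/β)·ΔT = 33.71 − (1.3 × 10⁻⁴/7.9 × 10⁻⁴)·(+0.5) = 33.6277 psu.
Increase required: 33.6277 − 32.23 = 1.3977 psu.

1.40 psu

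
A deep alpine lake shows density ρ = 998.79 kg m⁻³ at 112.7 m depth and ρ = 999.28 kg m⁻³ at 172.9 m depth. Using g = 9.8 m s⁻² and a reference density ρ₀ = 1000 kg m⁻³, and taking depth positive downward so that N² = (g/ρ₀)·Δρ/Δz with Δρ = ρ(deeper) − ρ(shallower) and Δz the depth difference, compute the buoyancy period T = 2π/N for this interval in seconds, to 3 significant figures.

704 s

Δρ = 999.28 − 998.79 = 0.49 kg m⁻³ over Δz = 172.9 − 112.7 = 60.2 m.
N² = (9.8/1000) × (0.49/60.2) = 7.9767 × 10⁻⁵ s⁻².
N = √(7.9767 × 10⁻⁵) = 8.9312 × 10⁻³ rad s⁻¹, so T = 2π/N = 703.51 s ≈ 704 s.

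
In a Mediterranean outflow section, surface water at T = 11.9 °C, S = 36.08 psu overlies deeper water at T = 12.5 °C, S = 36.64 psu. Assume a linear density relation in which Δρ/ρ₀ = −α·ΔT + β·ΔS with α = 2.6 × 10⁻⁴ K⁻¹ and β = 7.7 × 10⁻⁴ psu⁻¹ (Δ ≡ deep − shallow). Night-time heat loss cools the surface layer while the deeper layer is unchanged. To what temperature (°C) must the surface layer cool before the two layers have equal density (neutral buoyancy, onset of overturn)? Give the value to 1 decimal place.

10.8 °C

Neutral buoyancy requires Δρ = 0, i.e. −α(T_deep − T_surf′) + β(S_deep − S_surf) = 0.
T_surf′ = T_deep − (β/α)·ΔS = 12.5 − (7.7 × 10⁻⁴/2.6 × 10⁻⁴)·(+0.56) = 10.842 °C.
Cooling required: 11.9 − (10.842) = 1.058 °C.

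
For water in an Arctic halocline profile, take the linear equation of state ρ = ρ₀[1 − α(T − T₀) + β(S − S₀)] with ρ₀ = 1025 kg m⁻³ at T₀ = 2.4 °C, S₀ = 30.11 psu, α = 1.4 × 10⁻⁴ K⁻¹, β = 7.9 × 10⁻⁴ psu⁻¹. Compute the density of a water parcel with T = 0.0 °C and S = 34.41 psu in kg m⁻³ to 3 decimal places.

T − T₀ = -2.4 K, S − S₀ = +4.30 psu.
Bracket = 1 − α·(-2.4) + β·(+4.30) = 1 + (3.733 × 10⁻³) = 1.0037330.
ρ = 1025 × 1.0037330 = 1028.826 kg m⁻³.

1028.826 kg m⁻³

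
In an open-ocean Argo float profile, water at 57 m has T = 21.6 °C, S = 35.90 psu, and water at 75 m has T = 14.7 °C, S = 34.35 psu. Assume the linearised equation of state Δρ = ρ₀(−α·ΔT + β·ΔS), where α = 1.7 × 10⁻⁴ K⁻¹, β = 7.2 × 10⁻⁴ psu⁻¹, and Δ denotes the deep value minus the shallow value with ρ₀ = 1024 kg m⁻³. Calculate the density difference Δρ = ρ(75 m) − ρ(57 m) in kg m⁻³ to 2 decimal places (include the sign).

ΔT = -6.9 K, ΔS = -1.55 psu (deep − shallow).
Δρ/ρ₀ = −(1.7 × 10⁻⁴)(-6.9) + (7.2 × 10⁻⁴)(-1.55) = 5.70 × 10⁻⁵.
Δρ = 1024 × (5.70 × 10⁻⁵) = +0.06 kg m⁻³.
Positive Δρ: denser below, stable.

+0.06 kg m⁻³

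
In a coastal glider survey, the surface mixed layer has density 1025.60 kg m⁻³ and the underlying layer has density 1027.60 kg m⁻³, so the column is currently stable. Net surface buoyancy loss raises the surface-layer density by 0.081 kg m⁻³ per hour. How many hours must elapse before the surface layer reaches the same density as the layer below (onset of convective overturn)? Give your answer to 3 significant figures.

Density deficit of the surface layer: 1027.60 − 1025.60 = 2.0 kg m⁻³.
Required change = 2.0 / 0.081 = 24.7 hours.

24.7 hours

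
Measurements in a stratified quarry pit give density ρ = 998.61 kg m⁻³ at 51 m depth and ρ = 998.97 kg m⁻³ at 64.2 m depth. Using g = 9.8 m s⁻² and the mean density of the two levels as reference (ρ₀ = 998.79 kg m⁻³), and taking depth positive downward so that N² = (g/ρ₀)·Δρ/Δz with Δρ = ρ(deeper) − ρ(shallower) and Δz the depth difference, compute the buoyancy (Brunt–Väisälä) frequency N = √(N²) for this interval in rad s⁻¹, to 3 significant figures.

0.0164 rad s⁻¹

Δρ = 998.97 − 998.61 = 0.36 kg m⁻³ over Δz = 64.2 − 51 = 13.2 m.
N² = (9.8/998.79) × (0.36/13.2) = 2.6760 × 10⁻⁴ s⁻².
N = √(2.6760 × 10⁻⁴) = 0.016358 rad s⁻¹ ≈ 0.0164 rad s⁻¹.
A positive N² confirms static stability across the interval.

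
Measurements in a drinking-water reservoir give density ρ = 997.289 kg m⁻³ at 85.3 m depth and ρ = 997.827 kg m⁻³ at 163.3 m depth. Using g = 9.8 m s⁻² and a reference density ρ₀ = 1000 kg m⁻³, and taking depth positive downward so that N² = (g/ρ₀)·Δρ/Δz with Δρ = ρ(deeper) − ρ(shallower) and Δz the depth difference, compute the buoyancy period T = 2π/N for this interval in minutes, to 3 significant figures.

Δρ = 997.827 − 997.289 = 0.538 kg m⁻³ over Δz = 163.3 − 85.3 = 78 m.
N² = (9.8/1000) × (0.538/78) = 6.7595 × 10⁻⁵ s⁻².
N = √(6.7595 × 10⁻⁵) = 8.2216 × 10⁻³ rad s⁻¹, so T = 2π/N = 764.23 s = 12.737 min ≈ 12.7 min.
A positive N² confirms static stability across the interval.

12.7 min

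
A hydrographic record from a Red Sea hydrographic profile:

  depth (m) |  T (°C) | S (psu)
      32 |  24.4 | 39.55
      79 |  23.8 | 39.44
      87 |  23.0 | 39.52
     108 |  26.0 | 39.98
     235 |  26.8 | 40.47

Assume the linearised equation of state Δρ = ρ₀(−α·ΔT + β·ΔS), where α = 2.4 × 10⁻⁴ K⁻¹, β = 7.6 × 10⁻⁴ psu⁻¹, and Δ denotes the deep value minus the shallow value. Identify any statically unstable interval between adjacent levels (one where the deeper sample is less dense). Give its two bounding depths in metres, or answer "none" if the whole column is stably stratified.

Evaluate Δρ/ρ₀ = −αΔT + βΔS across each adjacent pair:
  32–79 m: −αΔT+βΔS = −(2.4 × 10⁻⁴)(-0.6)+(7.6 × 10⁻⁴)(-0.11) = 6.0 × 10⁻⁵ → stable
  79–87 m: −αΔT+βΔS = −(2.4 × 10⁻⁴)(-0.8)+(7.6 × 10⁻⁴)(+0.08) = 2.5 × 10⁻⁴ → stable
  87–108 m: −αΔT+βΔS = −(2.4 × 10⁻⁴)(+3.0)+(7.6 × 10⁻⁴)(+0.46) = -3.7 × 10⁻⁴ → UNSTABLE
  108–235 m: −αΔT+βΔS = −(2.4 × 10⁻⁴)(+0.8)+(7.6 × 10⁻⁴)(+0.49) = 1.8 × 10⁻⁴ → stable
The 87–108 m interval has Δρ < 0: lighter water underlies denser water.

87–108 m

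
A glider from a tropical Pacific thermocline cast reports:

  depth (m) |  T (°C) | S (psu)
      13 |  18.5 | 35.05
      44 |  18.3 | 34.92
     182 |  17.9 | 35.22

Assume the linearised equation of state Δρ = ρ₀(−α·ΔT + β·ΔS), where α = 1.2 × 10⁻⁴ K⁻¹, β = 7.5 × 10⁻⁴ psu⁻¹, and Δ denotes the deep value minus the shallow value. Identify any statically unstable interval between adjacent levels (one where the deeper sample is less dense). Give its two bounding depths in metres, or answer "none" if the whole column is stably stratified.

Evaluate Δρ/ρ₀ = −αΔT + βΔS across each adjacent pair:
  13–44 m: −αΔT+βΔS = −(1.2 × 10⁻⁴)(-0.2)+(7.5 × 10⁻⁴)(-0.13) = -7.4 × 10⁻⁵ → UNSTABLE
  44–182 m: −αΔT+βΔS = −(1.2 × 10⁻⁴)(-0.4)+(7.5 × 10⁻⁴)(+0.30) = 2.7 × 10⁻⁴ → stable
The 13–44 m interval has Δρ < 0: lighter water underlies denser water.

13–44 m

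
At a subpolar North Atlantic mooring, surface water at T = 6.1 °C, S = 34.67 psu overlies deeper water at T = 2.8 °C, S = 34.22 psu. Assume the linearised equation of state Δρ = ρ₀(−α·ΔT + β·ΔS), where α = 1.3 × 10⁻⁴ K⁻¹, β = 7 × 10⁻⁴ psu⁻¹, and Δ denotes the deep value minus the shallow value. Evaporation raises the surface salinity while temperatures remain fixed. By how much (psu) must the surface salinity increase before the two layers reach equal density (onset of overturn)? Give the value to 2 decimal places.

0.16 psu

Neutral buoyancy requires −α(T_deep − T_surf) + β(S_deep − S_surf′) = 0.
S_surf′ = S_deep − (α/β)·ΔT = 34.22 − (1.3 × 10⁻⁴/7 × 10⁻⁴)·(-3.3) = 34.8329 psu.
Increase required: 34.8329 − 34.67 = 0.1629 psu.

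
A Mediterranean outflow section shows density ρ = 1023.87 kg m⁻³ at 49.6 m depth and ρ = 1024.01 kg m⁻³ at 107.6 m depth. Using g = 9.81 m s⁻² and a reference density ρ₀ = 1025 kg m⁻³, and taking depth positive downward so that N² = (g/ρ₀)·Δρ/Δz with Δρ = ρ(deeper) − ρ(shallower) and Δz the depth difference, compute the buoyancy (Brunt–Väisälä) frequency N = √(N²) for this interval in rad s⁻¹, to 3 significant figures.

Δρ = 1024.01 − 1023.87 = 0.14 kg m⁻³ over Δz = 107.6 − 49.6 = 58 m.
N² = (9.81/1025) × (0.14/58) = 2.3102 × 10⁻⁵ s⁻².
N = √(2.3102 × 10⁻⁵) = 4.8065 × 10⁻³ rad s⁻¹ ≈ 4.81 × 10⁻³ rad s⁻¹.
N² > 0, so the interval is statically stable.

4.81 × 10⁻³ rad s⁻¹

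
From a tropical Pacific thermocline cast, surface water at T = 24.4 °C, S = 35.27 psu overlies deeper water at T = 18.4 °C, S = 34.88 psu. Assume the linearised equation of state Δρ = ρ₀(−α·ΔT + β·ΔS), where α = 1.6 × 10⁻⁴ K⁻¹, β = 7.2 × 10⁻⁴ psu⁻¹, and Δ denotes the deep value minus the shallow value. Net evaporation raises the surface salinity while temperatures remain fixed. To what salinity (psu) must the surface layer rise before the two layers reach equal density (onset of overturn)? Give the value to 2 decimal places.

Neutral buoyancy requires −α(T_deep − T_surf) + β(S_deep − S_surf′) = 0.
S_surf′ = S_deep − (α/β)·ΔT = 34.88 − (1.6 × 10⁻⁴/7.2 × 10⁻⁴)·(-6.0) = 36.2133 psu.
Increase required: 36.2133 − 35.27 = 0.9433 psu.

36.21 psu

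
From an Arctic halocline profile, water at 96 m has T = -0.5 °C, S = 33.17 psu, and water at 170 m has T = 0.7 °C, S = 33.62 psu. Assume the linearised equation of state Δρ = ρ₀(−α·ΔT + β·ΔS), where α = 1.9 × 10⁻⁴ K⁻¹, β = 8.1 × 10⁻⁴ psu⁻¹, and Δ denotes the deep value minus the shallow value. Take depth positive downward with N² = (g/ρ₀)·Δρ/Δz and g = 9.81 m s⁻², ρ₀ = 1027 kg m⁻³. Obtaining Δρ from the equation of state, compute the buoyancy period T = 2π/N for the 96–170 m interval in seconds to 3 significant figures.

1.48 × 10³ s

ΔT = +1.2 K, ΔS = +0.45 psu (deep − shallow).
Δρ/ρ₀ = −αΔT + βΔS = -2.28 × 10⁻⁴ + 3.645 × 10⁻⁴ = 1.365 × 10⁻⁴, so Δρ ≈ 0.1402 kg m⁻³.
N² = (g/ρ₀)·Δρ/Δz = g·(Δρ/ρ₀)/Δz = 9.81 × 1.365 × 10⁻⁴ / 74 = 1.8095 × 10⁻⁵ s⁻².
N = √(1.8095 × 10⁻⁵) = 4.2538 × 10⁻³ rad s⁻¹ → T = 2π/N = 1.4771 × 10³ s ≈ 1.48 × 10³ s.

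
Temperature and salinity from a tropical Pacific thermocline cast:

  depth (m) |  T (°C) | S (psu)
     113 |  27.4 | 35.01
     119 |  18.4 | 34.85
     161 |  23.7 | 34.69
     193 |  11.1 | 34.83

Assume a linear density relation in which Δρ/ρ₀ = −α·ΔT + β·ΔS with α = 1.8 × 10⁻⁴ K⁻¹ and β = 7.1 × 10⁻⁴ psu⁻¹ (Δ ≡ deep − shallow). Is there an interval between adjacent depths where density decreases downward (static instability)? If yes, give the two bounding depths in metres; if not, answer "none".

Evaluate Δρ/ρ₀ = −αΔT + βΔS across each adjacent pair:
  113–119 m: −αΔT+βΔS = −(1.8 × 10⁻⁴)(-9.0)+(7.1 × 10⁻⁴)(-0.16) = 1.5 × 10⁻³ → stable
  119–161 m: −αΔT+βΔS = −(1.8 × 10⁻⁴)(+5.3)+(7.1 × 10⁻⁴)(-0.16) = -1.1 × 10⁻³ → UNSTABLE
  161–193 m: −αΔT+βΔS = −(1.8 × 10⁻⁴)(-12.6)+(7.1 × 10⁻⁴)(+0.14) = 2.4 × 10⁻³ → stable
The 119–161 m interval has Δρ < 0: lighter water underlies denser water.

119–161 m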